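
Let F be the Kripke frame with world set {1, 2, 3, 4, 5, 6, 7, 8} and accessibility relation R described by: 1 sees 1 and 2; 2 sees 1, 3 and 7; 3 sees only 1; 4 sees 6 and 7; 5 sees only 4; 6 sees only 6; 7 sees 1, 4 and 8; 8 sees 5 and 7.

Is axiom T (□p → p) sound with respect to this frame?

By correspondence theory, T is valid on a frame iff R is reflexive.
Reflexive: no — 2 is not related to itself.

No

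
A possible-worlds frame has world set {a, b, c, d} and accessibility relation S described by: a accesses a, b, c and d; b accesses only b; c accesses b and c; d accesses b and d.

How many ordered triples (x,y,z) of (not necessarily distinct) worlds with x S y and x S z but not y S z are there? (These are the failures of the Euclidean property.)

Enumerating: (a,b,a), (a,b,c), (a,b,d), (a,c,a), (a,c,d), (a,d,a), (a,d,c), (c,b,c), (d,b,d).

9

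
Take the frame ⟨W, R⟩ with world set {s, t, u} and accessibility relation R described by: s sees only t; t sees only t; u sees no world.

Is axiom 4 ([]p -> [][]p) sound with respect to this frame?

By correspondence theory, 4 is valid on a frame iff R is transitive.
Transitive: yes — every two-step R-path is closed by a direct edge.

Yes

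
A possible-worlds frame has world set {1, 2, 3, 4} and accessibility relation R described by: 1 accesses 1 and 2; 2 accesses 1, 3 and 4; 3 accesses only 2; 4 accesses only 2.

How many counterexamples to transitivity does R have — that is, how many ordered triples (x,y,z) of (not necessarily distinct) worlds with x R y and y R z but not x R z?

Enumerating: (1,2,3), (1,2,4), (2,1,2), (2,3,2), (2,4,2), (3,2,1), (3,2,3), (3,2,4), (4,2,1), (4,2,3), (4,2,4).

11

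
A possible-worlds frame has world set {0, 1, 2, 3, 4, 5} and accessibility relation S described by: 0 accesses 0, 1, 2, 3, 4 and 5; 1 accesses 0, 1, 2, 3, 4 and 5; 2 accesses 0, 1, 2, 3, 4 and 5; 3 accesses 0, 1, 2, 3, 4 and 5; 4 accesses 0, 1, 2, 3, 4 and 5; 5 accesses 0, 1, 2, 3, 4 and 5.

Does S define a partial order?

No

Reflexive: yes — every world is S-related to itself.
Transitive: yes — every two-step S-path is closed by a direct edge.
Antisymmetric: no — 0 S 1 and 1 S 0 with 0 ≠ 1.
So S is not a partial order.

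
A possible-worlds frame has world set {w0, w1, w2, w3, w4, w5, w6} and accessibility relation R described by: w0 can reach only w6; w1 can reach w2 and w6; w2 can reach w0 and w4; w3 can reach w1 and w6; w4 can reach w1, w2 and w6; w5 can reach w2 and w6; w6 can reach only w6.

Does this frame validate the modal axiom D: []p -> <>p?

The schema D characterises exactly the serial frames.
Serial: yes — every world has a successor (e.g. w0 R w6).

Yes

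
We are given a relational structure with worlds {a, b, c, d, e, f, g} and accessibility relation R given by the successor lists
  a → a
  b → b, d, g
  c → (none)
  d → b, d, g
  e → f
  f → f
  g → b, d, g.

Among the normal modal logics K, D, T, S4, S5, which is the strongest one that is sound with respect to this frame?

K

Serial (axiom D): no — c has no R-successor.
Reflexive (axiom T): no — c is not related to itself.
Transitive (axiom 4): yes — every two-step R-path is closed by a direct edge.
Euclidean (axiom 5): yes — any two successors of a common world are R-related.
So F validates K; D would additionally require R to be serial. The strongest is K.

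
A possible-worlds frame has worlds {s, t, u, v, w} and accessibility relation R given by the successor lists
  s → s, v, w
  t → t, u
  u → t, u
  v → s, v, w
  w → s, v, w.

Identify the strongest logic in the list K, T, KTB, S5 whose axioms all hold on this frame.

S5

Reflexive (axiom T): yes — every world is R-related to itself.
Symmetric (axiom B): yes — every pair in R has its reverse in R.
Euclidean (axiom 5): yes — any two successors of a common world are R-related.
So F validates K, T, KTB, S5. The strongest is S5.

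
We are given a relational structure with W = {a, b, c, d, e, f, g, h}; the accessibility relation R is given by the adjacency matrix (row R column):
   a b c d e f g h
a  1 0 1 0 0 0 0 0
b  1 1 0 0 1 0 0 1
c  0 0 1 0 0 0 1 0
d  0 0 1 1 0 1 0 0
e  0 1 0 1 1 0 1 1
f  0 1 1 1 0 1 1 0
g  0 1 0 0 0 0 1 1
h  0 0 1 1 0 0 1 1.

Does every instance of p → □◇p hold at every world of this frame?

No

Axiom B corresponds to the accessibility relation being symmetric.
Symmetric: no — a R c but not c R a.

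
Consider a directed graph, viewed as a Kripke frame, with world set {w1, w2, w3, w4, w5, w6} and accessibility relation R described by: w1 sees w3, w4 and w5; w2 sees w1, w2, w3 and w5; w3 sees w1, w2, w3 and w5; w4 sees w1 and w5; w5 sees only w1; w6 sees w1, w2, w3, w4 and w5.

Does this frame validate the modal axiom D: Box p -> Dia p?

By correspondence theory, D is valid on a frame iff R is serial.
Serial: yes — every world has a successor (e.g. w1 R w3).

Yes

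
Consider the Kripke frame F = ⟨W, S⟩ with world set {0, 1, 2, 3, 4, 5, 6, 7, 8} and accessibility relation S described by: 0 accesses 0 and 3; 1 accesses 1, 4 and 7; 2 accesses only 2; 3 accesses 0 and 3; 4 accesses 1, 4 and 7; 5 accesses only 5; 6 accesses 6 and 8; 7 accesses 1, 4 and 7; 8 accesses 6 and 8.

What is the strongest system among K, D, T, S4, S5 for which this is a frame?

Serial (axiom D): yes — every world has a successor (e.g. 0 S 0).
Reflexive (axiom T): yes — every world is S-related to itself.
Transitive (axiom 4): yes — every two-step S-path is closed by a direct edge.
Euclidean (axiom 5): yes — any two successors of a common world are S-related.
So F validates K, D, T, S4, S5. The strongest is S5.

S5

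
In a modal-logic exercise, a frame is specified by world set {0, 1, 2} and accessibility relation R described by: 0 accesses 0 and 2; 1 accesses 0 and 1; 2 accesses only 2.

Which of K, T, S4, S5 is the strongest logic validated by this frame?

Reflexive (axiom T): yes — every world is R-related to itself.
Transitive (axiom 4): no — 1 R 0 and 0 R 2, but not 1 R 2.
Euclidean (axiom 5): no — 0 R 2 and 0 R 0, but not 2 R 0.
So F validates K, T; S4 would additionally require R to be transitive. The strongest is T.

T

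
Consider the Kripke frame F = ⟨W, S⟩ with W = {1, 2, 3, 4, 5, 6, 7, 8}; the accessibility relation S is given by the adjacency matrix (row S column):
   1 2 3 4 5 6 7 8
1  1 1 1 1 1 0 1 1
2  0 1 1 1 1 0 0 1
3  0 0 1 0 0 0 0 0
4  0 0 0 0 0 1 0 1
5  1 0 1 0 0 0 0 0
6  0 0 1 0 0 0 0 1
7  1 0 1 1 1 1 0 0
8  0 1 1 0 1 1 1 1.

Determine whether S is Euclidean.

Euclidean: no — 1 S 2 and 1 S 7, but not 2 S 7.

No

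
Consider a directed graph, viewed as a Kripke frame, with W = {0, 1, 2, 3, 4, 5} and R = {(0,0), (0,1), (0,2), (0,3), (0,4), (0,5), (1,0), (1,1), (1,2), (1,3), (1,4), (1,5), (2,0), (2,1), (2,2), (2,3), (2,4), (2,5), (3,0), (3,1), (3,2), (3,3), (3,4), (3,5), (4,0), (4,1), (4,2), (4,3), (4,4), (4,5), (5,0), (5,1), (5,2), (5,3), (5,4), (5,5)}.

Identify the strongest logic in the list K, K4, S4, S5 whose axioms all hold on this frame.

S5

Transitive (axiom 4): yes — every two-step R-path is closed by a direct edge.
Reflexive (axiom T): yes — every world is R-related to itself.
Euclidean (axiom 5): yes — any two successors of a common world are R-related.
So F validates K, K4, S4, S5. The strongest is S5.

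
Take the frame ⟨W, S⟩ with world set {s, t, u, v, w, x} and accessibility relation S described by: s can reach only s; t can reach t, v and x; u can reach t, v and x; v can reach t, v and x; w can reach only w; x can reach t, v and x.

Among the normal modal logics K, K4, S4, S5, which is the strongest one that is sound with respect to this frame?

Transitive (axiom 4): yes — every two-step S-path is closed by a direct edge.
Reflexive (axiom T): no — u is not related to itself.
Euclidean (axiom 5): yes — any two successors of a common world are S-related.
So F validates K, K4; S4 would additionally require S to be reflexive. The strongest is K4.

K4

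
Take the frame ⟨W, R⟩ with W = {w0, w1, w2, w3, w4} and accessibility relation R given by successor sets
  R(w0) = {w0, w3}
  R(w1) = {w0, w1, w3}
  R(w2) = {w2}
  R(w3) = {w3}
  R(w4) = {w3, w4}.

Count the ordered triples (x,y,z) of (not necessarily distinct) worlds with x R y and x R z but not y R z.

Enumerating: (w0,w3,w0), (w1,w0,w1), (w1,w3,w0), (w1,w3,w1), (w4,w3,w4).

5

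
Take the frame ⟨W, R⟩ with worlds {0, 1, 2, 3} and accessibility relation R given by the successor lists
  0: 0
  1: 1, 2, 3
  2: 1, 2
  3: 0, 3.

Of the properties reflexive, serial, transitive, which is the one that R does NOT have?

Reflexive: yes — every world is R-related to itself.
Serial: yes — every world has a successor (e.g. 0 R 0).
Transitive: no — 1 R 3 and 3 R 0, but not 1 R 0.
Only transitive fails.

transitive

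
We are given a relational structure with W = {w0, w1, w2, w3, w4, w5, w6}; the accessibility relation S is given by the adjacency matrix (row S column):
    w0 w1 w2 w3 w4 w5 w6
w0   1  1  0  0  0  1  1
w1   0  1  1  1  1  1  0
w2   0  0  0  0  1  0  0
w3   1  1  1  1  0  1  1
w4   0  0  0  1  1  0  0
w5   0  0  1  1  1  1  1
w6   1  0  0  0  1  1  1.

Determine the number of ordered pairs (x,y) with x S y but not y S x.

13

Enumerating: (w0,w1), (w0,w5), (w1,w2), (w1,w4), (w1,w5), (w2,w4), (w3,w0), (w3,w2), (w3,w6), (w4,w3), (w5,w2), (w5,w4), (w6,w4).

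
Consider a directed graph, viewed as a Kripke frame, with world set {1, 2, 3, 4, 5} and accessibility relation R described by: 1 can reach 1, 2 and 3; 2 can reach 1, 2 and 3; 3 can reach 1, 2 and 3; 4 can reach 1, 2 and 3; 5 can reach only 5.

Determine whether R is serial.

Yes

Serial: yes — every world has a successor (e.g. 1 R 1).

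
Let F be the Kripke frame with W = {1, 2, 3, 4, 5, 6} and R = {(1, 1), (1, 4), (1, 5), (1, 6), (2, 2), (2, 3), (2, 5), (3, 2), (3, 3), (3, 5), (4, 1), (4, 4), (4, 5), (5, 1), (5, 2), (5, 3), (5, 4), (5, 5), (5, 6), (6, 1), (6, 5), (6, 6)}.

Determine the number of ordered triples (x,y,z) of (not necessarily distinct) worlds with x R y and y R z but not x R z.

Enumerating: (1,5,2), (1,5,3), (2,5,1), (2,5,4), (2,5,6), (3,5,1), (3,5,4), (3,5,6), (4,1,6), (4,5,2), (4,5,3), (4,5,6), (6,1,4), (6,5,2), (6,5,3), (6,5,4).

16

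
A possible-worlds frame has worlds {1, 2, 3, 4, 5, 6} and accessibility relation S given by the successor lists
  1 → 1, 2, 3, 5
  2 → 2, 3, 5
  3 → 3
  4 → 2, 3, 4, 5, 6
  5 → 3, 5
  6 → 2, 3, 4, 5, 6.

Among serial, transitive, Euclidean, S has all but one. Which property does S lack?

Euclidean

Serial: yes — every world has a successor (e.g. 1 S 1).
Transitive: yes — every two-step S-path is closed by a direct edge.
Euclidean: no — 1 S 3 and 1 S 2, but not 3 S 2.
Only Euclidean fails.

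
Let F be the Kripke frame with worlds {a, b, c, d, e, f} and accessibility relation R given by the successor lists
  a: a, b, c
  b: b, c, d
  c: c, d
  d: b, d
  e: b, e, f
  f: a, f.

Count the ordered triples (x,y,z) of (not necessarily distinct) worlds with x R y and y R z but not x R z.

Enumerating: (a,b,d), (a,c,d), (c,d,b), (d,b,c), (e,b,c), (e,b,d), (e,f,a), (f,a,b), (f,a,c).

9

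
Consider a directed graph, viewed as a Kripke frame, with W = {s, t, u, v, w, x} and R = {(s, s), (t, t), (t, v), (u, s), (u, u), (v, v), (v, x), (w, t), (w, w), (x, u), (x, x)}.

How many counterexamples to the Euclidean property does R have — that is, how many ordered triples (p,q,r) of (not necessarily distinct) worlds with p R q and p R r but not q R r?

Enumerating: (t,v,t), (u,s,u), (v,x,v), (w,t,w), (x,u,x).

5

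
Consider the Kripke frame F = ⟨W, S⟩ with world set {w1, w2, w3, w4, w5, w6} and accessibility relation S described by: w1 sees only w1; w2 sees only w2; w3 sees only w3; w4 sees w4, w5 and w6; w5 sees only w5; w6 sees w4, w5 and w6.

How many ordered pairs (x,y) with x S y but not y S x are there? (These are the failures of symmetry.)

2

Enumerating: (w4,w5), (w6,w5).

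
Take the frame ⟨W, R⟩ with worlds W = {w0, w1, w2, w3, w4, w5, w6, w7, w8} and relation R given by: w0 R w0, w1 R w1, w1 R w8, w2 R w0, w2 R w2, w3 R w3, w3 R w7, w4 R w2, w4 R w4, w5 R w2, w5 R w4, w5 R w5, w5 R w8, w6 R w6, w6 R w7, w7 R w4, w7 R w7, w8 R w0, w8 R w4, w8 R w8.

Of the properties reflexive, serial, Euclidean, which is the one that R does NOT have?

Reflexive: yes — every world is R-related to itself.
Serial: yes — every world has a successor (e.g. w0 R w0).
Euclidean: no — w5 R w2 and w5 R w4, but not w2 R w4.
Only Euclidean fails.

Euclidean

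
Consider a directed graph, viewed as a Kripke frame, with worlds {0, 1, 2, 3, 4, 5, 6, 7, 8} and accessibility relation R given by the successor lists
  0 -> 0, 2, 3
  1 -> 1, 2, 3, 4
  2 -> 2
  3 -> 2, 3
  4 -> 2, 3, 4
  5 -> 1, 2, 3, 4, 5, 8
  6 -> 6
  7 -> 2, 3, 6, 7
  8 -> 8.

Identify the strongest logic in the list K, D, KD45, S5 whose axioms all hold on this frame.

D

Serial (axiom D): yes — every world has a successor (e.g. 0 R 0).
Euclidean (axiom 5): no — 0 R 2 and 0 R 3, but not 2 R 3.
Transitive (axiom 4): yes — every two-step R-path is closed by a direct edge.
Reflexive (axiom T): yes — every world is R-related to itself.
So F validates K, D; KD45 would additionally require R to be Euclidean. The strongest is D.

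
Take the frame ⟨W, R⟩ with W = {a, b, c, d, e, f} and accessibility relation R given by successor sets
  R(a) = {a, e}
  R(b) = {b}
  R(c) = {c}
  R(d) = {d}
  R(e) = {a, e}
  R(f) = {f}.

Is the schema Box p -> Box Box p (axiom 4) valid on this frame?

By correspondence theory, 4 is valid on a frame iff R is transitive.
Transitive: yes — every two-step R-path is closed by a direct edge.

Yes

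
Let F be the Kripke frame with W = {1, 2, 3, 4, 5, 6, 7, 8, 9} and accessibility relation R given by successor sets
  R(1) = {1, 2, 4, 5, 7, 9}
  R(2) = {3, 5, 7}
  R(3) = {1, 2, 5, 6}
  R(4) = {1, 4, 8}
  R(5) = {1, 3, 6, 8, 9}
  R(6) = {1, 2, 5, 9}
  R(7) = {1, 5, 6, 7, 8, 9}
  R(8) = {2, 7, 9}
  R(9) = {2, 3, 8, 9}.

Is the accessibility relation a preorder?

Reflexive: no — 2 is not related to itself.
Transitive: no — 1 R 2 and 2 R 3, but not 1 R 3.
So R is not a preorder.

No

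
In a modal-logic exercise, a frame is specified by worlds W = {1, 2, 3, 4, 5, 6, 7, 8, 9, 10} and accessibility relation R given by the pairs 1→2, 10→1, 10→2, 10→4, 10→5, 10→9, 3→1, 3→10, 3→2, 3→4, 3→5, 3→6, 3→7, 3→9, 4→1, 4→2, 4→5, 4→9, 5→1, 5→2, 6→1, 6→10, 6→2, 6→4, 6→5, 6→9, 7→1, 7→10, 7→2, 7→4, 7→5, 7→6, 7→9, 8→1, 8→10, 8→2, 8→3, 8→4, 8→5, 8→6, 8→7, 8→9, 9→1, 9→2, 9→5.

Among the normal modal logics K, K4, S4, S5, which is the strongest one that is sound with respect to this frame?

K4

Transitive (axiom 4): yes — every two-step R-path is closed by a direct edge.
Reflexive (axiom T): no — 1 is not related to itself.
Euclidean (axiom 5): no — 10 R 1 and 10 R 4, but not 1 R 4.
So F validates K, K4; S4 would additionally require R to be reflexive. The strongest is K4.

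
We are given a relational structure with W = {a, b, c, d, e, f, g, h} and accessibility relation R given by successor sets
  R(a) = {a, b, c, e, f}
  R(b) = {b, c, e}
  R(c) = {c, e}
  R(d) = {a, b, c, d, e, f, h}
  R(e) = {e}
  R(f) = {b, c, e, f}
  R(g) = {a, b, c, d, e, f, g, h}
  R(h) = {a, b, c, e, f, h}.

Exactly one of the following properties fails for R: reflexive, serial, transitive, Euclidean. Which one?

Euclidean

Reflexive: yes — every world is R-related to itself.
Serial: yes — every world has a successor (e.g. a R a).
Transitive: yes — every two-step R-path is closed by a direct edge.
Euclidean: no — a R b and a R f, but not b R f.
Only Euclidean fails.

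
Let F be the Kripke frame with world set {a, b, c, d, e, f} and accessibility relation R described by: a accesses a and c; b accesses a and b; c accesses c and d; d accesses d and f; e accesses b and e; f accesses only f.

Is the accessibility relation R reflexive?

Yes

Reflexive: yes — every world is R-related to itself.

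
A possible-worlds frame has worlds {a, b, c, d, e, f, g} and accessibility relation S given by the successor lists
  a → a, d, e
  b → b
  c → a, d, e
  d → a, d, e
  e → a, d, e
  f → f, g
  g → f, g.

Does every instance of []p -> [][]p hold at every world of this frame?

Axiom 4 corresponds to the accessibility relation being transitive.
Transitive: yes — every two-step S-path is closed by a direct edge.

Yes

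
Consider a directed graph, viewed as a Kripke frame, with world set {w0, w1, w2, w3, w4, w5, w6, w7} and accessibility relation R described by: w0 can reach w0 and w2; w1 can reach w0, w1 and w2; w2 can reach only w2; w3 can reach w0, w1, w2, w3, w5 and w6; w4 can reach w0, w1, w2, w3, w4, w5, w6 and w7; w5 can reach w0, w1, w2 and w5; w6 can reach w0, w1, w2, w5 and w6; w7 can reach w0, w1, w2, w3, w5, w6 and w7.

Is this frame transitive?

Transitive: yes — every two-step R-path is closed by a direct edge.

Yes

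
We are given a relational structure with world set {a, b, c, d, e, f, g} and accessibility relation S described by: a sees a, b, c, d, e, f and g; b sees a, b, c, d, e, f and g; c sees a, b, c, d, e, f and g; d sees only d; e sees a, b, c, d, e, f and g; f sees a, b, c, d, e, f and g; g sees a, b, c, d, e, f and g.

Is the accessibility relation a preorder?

Yes

Reflexive: yes — every world is S-related to itself.
Transitive: yes — every two-step S-path is closed by a direct edge.
So S is a preorder.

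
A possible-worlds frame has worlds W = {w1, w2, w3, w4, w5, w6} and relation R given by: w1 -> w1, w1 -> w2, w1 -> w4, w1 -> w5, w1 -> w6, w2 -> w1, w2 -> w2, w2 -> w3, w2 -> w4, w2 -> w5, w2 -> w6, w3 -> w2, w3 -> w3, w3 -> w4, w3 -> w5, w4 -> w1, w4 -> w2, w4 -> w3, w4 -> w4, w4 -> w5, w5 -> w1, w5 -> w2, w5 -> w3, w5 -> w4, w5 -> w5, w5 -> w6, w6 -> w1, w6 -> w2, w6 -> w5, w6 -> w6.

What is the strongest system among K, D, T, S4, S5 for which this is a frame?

Serial (axiom D): yes — every world has a successor (e.g. w1 R w1).
Reflexive (axiom T): yes — every world is R-related to itself.
Transitive (axiom 4): no — w1 R w2 and w2 R w3, but not w1 R w3.
Euclidean (axiom 5): no — w1 R w4 and w1 R w6, but not w4 R w6.
So F validates K, D, T; S4 would additionally require R to be transitive. The strongest is T.

T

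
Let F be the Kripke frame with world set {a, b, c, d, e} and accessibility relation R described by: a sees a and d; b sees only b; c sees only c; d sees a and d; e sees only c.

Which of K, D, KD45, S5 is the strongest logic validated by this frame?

Serial (axiom D): yes — every world has a successor (e.g. a R a).
Euclidean (axiom 5): yes — any two successors of a common world are R-related.
Transitive (axiom 4): yes — every two-step R-path is closed by a direct edge.
Reflexive (axiom T): no — e is not related to itself.
So F validates K, D, KD45; S5 would additionally require R to be reflexive. The strongest is KD45.

KD45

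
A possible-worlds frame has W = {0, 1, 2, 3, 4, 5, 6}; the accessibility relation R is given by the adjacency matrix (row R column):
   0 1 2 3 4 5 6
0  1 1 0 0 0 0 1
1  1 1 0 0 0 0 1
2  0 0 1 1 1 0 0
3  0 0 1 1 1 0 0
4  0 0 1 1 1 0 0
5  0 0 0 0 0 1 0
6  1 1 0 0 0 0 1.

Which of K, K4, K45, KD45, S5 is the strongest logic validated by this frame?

S5

Transitive (axiom 4): yes — every two-step R-path is closed by a direct edge.
Euclidean (axiom 5): yes — any two successors of a common world are R-related.
Serial (axiom D): yes — every world has a successor (e.g. 0 R 0).
Reflexive (axiom T): yes — every world is R-related to itself.
So F validates K, K4, K45, KD45, S5. The strongest is S5.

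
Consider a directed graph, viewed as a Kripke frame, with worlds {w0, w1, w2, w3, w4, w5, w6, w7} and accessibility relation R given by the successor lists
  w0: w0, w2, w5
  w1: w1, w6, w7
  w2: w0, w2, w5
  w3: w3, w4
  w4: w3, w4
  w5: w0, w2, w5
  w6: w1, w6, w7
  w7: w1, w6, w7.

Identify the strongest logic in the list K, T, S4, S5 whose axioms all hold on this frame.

Reflexive (axiom T): yes — every world is R-related to itself.
Transitive (axiom 4): yes — every two-step R-path is closed by a direct edge.
Euclidean (axiom 5): yes — any two successors of a common world are R-related.
So F validates K, T, S4, S5. The strongest is S5.

S5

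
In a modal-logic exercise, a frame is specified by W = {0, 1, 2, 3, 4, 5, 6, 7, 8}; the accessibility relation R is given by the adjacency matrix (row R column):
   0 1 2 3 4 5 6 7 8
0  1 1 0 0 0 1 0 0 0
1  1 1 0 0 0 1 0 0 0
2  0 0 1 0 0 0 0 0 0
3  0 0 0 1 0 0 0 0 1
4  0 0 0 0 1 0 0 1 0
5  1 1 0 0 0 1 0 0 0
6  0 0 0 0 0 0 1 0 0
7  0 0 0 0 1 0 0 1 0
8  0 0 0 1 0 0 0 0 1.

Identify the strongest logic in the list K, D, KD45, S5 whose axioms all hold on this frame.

S5

Serial (axiom D): yes — every world has a successor (e.g. 0 R 0).
Euclidean (axiom 5): yes — any two successors of a common world are R-related.
Transitive (axiom 4): yes — every two-step R-path is closed by a direct edge.
Reflexive (axiom T): yes — every world is R-related to itself.
So F validates K, D, KD45, S5. The strongest is S5.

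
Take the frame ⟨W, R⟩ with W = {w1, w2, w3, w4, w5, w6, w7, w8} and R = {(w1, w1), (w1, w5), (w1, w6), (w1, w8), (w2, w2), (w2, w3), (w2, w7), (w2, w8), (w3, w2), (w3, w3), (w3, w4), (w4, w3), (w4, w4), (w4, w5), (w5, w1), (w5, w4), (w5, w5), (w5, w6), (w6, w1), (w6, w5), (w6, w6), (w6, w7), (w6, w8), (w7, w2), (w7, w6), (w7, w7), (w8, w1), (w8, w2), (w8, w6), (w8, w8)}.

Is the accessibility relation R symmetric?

Yes

Symmetric: yes — every pair in R has its reverse in R.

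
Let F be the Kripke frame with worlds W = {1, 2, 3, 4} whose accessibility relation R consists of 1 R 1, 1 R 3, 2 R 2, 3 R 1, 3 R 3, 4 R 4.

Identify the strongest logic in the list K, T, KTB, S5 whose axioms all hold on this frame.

S5

Reflexive (axiom T): yes — every world is R-related to itself.
Symmetric (axiom B): yes — every pair in R has its reverse in R.
Euclidean (axiom 5): yes — any two successors of a common world are R-related.
So F validates K, T, KTB, S5. The strongest is S5.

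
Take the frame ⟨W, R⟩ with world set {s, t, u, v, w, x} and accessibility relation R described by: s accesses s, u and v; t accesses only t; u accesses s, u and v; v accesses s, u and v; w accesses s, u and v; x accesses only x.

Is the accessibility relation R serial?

Serial: yes — every world has a successor (e.g. s R s).

Yes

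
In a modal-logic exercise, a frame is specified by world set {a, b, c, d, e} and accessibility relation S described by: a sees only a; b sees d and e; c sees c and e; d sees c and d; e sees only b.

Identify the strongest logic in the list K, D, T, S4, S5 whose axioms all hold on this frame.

Serial (axiom D): yes — every world has a successor (e.g. a S a).
Reflexive (axiom T): no — b is not related to itself.
Transitive (axiom 4): no — b S d and d S c, but not b S c.
Euclidean (axiom 5): no — b S d and b S e, but not d S e.
So F validates K, D; T would additionally require S to be reflexive. The strongest is D.

D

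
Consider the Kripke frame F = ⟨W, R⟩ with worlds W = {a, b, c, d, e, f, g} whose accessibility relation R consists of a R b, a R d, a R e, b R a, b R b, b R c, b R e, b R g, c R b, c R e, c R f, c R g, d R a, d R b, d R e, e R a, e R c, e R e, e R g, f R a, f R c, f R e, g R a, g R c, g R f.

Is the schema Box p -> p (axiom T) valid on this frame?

No

The schema T characterises exactly the reflexive frames.
Reflexive: no — a is not related to itself.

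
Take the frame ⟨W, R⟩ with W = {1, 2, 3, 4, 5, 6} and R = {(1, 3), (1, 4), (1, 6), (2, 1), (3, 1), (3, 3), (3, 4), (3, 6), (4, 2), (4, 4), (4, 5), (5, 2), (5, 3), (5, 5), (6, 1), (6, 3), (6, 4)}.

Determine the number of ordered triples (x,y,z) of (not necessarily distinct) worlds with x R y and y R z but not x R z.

Enumerating: (1,3,1), (1,4,2), (1,4,5), (1,6,1), (2,1,3), (2,1,4), (2,1,6), (3,4,2), (3,4,5), (4,2,1), (4,5,3), (5,2,1), … and 7 more.
Total: 19.

19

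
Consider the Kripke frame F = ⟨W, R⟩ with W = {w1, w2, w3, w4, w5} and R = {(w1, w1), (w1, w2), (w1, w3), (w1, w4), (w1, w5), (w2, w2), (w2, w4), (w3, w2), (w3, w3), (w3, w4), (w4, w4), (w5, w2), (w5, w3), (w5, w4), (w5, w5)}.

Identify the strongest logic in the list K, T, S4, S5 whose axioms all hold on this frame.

Reflexive (axiom T): yes — every world is R-related to itself.
Transitive (axiom 4): yes — every two-step R-path is closed by a direct edge.
Euclidean (axiom 5): no — w1 R w2 and w1 R w3, but not w2 R w3.
So F validates K, T, S4; S5 would additionally require R to be Euclidean. The strongest is S4.

S4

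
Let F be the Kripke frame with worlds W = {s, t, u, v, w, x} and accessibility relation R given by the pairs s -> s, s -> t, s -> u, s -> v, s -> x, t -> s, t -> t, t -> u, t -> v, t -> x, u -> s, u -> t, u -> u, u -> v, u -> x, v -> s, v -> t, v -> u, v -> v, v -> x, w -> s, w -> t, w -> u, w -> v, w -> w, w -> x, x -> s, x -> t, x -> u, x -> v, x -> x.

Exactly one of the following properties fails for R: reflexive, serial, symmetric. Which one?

symmetric

Reflexive: yes — every world is R-related to itself.
Serial: yes — every world has a successor (e.g. s R s).
Symmetric: no — w R s but not s R w.
Only symmetric fails.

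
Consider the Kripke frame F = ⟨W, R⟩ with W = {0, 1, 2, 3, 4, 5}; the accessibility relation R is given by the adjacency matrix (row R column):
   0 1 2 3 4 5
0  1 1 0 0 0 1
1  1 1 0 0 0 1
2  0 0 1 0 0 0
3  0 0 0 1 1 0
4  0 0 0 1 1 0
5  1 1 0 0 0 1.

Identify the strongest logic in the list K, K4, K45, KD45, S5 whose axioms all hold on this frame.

Transitive (axiom 4): yes — every two-step R-path is closed by a direct edge.
Euclidean (axiom 5): yes — any two successors of a common world are R-related.
Serial (axiom D): yes — every world has a successor (e.g. 0 R 0).
Reflexive (axiom T): yes — every world is R-related to itself.
So F validates K, K4, K45, KD45, S5. The strongest is S5.

S5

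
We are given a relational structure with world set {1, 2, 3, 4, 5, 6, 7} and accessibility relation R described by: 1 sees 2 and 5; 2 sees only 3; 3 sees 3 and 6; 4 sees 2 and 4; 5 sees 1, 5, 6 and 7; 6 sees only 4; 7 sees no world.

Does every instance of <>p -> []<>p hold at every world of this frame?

No

Axiom 5 corresponds to the accessibility relation being Euclidean.
Euclidean: no — 1 R 2 and 1 R 5, but not 2 R 5.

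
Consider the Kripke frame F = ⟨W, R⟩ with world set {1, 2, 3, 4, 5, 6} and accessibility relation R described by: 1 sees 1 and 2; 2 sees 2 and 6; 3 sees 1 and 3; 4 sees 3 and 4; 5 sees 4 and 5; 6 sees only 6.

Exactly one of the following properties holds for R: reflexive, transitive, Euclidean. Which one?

reflexive

Reflexive: yes — every world is R-related to itself.
Transitive: no — 1 R 2 and 2 R 6, but not 1 R 6.
Euclidean: no — 1 R 2 and 1 R 1, but not 2 R 1.
Only reflexive holds.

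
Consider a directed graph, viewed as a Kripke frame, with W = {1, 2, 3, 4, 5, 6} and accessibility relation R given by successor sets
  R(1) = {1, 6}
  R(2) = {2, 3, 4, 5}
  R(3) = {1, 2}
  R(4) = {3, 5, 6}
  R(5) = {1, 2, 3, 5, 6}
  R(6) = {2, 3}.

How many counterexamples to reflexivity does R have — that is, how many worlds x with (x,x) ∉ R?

Enumerating: 3, 4, 6.

3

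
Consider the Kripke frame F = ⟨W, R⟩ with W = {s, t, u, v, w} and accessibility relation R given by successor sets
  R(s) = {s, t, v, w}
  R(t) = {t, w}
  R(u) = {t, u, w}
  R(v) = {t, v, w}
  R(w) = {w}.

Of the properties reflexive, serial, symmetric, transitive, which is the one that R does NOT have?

symmetric

Reflexive: yes — every world is R-related to itself.
Serial: yes — every world has a successor (e.g. s R s).
Symmetric: no — s R t but not t R s.
Transitive: yes — every two-step R-path is closed by a direct edge.
Only symmetric fails.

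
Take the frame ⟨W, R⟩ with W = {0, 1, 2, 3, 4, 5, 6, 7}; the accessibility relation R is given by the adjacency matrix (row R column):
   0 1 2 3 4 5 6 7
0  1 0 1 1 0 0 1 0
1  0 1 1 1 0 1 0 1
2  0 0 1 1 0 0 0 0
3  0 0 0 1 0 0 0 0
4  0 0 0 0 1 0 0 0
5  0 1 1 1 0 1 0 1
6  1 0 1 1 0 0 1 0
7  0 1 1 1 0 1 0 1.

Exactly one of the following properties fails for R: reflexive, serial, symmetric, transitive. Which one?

symmetric

Reflexive: yes — every world is R-related to itself.
Serial: yes — every world has a successor (e.g. 0 R 0).
Symmetric: no — 0 R 2 but not 2 R 0.
Transitive: yes — every two-step R-path is closed by a direct edge.
Only symmetric fails.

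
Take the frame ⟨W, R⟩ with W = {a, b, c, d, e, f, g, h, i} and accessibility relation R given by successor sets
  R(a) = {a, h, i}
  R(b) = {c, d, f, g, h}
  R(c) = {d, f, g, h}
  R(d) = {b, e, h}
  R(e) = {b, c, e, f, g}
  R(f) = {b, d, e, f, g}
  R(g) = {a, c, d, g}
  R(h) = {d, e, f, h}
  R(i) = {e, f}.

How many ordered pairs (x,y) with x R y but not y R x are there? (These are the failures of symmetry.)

Enumerating: (a,h), (a,i), (b,c), (b,g), (b,h), (c,d), (c,f), (c,h), (d,e), (e,b), (e,c), (e,g), … and 8 more.
Total: 20.

20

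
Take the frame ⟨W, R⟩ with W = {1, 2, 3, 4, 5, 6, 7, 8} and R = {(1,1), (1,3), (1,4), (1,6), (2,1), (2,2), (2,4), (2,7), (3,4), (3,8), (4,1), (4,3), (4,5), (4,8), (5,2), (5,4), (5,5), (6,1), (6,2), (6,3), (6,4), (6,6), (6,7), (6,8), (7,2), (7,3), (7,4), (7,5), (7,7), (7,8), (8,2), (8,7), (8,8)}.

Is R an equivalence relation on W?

No

Reflexive: no — 3 is not related to itself.
Symmetric: no — 1 R 3 but not 3 R 1.
Transitive: no — 1 R 3 and 3 R 8, but not 1 R 8.
So R is not an equivalence relation.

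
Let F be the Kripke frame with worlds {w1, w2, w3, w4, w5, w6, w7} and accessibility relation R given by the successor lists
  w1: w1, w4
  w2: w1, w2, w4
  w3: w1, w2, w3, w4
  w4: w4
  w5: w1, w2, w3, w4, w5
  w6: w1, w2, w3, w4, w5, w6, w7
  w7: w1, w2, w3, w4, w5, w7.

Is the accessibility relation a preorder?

Reflexive: yes — every world is R-related to itself.
Transitive: yes — every two-step R-path is closed by a direct edge.
So R is a preorder.

Yes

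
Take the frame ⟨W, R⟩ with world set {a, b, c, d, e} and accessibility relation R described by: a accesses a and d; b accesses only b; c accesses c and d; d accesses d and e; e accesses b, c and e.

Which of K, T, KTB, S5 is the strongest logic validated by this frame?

Reflexive (axiom T): yes — every world is R-related to itself.
Symmetric (axiom B): no — a R d but not d R a.
Euclidean (axiom 5): no — e R b and e R c, but not b R c.
So F validates K, T; KTB would additionally require R to be symmetric. The strongest is T.

T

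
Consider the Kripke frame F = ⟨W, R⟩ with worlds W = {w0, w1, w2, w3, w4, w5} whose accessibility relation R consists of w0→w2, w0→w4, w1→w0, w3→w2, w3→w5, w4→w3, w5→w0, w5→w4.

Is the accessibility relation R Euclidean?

No

Euclidean: no — w0 R w2 and w0 R w4, but not w2 R w4.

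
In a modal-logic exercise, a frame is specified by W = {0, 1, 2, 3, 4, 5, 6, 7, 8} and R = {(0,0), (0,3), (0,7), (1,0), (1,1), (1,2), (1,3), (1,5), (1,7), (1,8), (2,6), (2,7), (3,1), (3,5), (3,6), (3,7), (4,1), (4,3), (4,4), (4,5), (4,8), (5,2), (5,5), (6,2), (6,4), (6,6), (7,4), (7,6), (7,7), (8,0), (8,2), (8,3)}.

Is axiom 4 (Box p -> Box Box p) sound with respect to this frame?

No

The schema 4 characterises exactly the transitive frames.
Transitive: no — 0 R 3 and 3 R 1, but not 0 R 1.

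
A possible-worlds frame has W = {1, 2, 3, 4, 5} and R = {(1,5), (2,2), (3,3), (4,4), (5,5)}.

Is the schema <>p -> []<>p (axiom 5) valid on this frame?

Yes

By correspondence theory, 5 is valid on a frame iff R is Euclidean.
Euclidean: yes — any two successors of a common world are R-related.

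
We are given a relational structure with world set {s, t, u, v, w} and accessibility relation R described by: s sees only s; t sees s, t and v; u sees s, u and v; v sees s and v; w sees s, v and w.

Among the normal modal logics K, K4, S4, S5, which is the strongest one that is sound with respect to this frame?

Transitive (axiom 4): yes — every two-step R-path is closed by a direct edge.
Reflexive (axiom T): yes — every world is R-related to itself.
Euclidean (axiom 5): no — t R s and t R v, but not s R v.
So F validates K, K4, S4; S5 would additionally require R to be Euclidean. The strongest is S4.

S4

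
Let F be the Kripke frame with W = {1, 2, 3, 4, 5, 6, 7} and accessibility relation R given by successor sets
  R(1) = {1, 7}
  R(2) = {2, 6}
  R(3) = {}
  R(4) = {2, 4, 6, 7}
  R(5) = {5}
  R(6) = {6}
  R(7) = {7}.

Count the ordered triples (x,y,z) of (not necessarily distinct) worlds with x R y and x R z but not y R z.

10

Enumerating: (1,7,1), (2,6,2), (4,2,4), (4,2,7), (4,6,2), (4,6,4), (4,6,7), (4,7,2), (4,7,4), (4,7,6).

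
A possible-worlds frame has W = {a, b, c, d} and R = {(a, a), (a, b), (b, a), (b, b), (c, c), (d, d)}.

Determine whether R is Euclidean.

Yes

Euclidean: yes — any two successors of a common world are R-related.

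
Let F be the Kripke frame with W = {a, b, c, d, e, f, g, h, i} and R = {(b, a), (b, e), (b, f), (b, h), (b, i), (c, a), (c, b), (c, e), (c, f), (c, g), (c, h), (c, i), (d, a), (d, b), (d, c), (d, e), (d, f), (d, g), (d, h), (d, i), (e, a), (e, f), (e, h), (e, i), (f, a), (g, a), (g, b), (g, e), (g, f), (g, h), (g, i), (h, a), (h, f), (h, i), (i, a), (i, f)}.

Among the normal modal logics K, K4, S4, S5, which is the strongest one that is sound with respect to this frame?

K4

Transitive (axiom 4): yes — every two-step R-path is closed by a direct edge.
Reflexive (axiom T): no — a is not related to itself.
Euclidean (axiom 5): no — b R a and b R e, but not a R e.
So F validates K, K4; S4 would additionally require R to be reflexive. The strongest is K4.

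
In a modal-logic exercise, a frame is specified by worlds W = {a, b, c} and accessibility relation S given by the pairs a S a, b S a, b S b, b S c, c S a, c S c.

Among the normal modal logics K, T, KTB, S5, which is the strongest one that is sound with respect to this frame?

T

Reflexive (axiom T): yes — every world is S-related to itself.
Symmetric (axiom B): no — b S a but not a S b.
Euclidean (axiom 5): no — b S a and b S c, but not a S c.
So F validates K, T; KTB would additionally require S to be symmetric. The strongest is T.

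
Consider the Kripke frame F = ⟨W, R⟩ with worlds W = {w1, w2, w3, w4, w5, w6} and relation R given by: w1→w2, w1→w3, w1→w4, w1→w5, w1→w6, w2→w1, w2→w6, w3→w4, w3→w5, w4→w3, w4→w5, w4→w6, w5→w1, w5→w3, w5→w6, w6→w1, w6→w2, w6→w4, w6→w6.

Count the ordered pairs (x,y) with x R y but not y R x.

Enumerating: (w1,w3), (w1,w4), (w4,w5), (w5,w6).

4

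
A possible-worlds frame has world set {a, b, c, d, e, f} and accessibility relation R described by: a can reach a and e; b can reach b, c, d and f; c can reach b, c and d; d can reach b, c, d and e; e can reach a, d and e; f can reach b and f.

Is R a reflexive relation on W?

Yes

Reflexive: yes — every world is R-related to itself.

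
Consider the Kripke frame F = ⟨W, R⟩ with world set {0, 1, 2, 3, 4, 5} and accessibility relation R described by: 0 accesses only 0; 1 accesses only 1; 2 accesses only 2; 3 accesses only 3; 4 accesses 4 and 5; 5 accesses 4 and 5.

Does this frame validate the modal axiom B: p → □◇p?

Yes

By correspondence theory, B is valid on a frame iff R is symmetric.
Symmetric: yes — every pair in R has its reverse in R.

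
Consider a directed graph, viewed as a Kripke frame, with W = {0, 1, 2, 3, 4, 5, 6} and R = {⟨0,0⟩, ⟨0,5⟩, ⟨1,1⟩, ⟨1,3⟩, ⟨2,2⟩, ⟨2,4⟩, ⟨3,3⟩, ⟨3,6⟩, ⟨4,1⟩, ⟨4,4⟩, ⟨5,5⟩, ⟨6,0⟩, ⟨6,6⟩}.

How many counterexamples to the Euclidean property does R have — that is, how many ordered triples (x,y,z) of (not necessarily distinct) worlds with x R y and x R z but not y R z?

6

Enumerating: (0,5,0), (1,3,1), (2,4,2), (3,6,3), (4,1,4), (6,0,6).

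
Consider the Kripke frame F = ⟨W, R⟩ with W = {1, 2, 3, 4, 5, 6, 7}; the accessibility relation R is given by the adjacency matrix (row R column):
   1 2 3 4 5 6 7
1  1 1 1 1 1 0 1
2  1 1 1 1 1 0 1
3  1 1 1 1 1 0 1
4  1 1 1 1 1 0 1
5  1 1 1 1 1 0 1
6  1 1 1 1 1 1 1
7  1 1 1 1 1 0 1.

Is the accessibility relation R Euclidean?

Euclidean: no — 6 R 1 and 6 R 6, but not 1 R 6.

No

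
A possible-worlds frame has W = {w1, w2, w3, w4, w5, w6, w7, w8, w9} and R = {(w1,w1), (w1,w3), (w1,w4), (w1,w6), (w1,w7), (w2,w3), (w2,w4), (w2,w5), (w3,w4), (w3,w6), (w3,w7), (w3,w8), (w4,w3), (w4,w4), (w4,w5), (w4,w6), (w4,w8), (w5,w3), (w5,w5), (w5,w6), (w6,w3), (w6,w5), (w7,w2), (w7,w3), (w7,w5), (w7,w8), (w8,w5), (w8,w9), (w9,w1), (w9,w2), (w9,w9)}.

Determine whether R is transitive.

Transitive: no — w1 R w3 and w3 R w8, but not w1 R w8.

No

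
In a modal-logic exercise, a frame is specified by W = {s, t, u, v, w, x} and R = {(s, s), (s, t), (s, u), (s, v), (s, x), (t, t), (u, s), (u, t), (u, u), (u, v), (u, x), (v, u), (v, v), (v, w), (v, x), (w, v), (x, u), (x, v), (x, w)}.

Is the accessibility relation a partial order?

No

Reflexive: no — w is not related to itself.
Transitive: no — s R v and v R w, but not s R w.
Antisymmetric: no — s R u and u R s with s ≠ u.
So R is not a partial order.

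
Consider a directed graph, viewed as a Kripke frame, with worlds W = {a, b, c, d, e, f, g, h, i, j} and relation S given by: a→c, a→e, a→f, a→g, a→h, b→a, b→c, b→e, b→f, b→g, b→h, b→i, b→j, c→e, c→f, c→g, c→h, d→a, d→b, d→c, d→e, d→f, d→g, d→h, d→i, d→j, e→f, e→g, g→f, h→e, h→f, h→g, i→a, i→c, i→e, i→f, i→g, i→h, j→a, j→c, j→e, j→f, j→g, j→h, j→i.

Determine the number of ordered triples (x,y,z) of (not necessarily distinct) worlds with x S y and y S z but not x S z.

0

S is transitive; there are no such tuples.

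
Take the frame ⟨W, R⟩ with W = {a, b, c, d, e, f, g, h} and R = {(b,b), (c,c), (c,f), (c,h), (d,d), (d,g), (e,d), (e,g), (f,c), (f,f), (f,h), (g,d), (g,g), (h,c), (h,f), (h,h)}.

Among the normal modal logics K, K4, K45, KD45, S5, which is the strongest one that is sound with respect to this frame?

K45

Transitive (axiom 4): yes — every two-step R-path is closed by a direct edge.
Euclidean (axiom 5): yes — any two successors of a common world are R-related.
Serial (axiom D): no — a has no R-successor.
Reflexive (axiom T): no — a is not related to itself.
So F validates K, K4, K45; KD45 would additionally require R to be serial. The strongest is K45.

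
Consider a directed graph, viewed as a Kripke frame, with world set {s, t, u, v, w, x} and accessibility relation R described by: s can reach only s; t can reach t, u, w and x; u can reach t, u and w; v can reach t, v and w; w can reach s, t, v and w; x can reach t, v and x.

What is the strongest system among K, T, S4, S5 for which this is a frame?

T

Reflexive (axiom T): yes — every world is R-related to itself.
Transitive (axiom 4): no — t R w and w R s, but not t R s.
Euclidean (axiom 5): no — t R u and t R x, but not u R x.
So F validates K, T; S4 would additionally require R to be transitive. The strongest is T.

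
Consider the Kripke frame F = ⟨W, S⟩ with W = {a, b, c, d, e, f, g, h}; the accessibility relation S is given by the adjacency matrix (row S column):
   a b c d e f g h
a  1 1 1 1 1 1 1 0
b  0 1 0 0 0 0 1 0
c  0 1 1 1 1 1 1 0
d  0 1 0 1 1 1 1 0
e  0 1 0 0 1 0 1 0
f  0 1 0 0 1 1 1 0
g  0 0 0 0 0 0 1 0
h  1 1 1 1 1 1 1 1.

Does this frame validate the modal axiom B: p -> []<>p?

The schema B characterises exactly the symmetric frames.
Symmetric: no — a S b but not b S a.

No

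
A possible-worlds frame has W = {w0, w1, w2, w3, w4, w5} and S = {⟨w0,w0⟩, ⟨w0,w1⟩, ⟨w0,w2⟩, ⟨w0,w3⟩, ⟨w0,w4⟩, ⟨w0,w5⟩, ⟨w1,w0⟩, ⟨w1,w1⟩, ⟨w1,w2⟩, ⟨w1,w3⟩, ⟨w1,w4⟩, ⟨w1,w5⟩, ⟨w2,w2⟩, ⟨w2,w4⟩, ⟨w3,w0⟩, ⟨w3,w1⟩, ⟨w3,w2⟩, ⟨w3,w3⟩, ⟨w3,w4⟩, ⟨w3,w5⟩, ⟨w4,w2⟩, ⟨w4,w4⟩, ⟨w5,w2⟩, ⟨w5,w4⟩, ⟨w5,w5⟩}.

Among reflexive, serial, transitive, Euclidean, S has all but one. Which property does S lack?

Euclidean

Reflexive: yes — every world is S-related to itself.
Serial: yes — every world has a successor (e.g. w0 S w0).
Transitive: yes — every two-step S-path is closed by a direct edge.
Euclidean: no — w0 S w2 and w0 S w1, but not w2 S w1.
Only Euclidean fails.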